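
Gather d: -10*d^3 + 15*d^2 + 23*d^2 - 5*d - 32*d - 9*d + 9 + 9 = -10*d^3 + 38*d^2 - 46*d + 18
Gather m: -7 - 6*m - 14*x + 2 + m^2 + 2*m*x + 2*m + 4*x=m^2 + m*(2*x - 4) - 10*x - 5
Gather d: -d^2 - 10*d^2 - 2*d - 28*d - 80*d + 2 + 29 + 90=-11*d^2 - 110*d + 121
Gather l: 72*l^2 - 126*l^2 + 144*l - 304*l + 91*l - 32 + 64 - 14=-54*l^2 - 69*l + 18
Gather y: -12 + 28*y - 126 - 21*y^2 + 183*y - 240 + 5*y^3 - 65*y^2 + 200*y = 5*y^3 - 86*y^2 + 411*y - 378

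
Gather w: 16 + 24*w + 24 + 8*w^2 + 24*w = 8*w^2 + 48*w + 40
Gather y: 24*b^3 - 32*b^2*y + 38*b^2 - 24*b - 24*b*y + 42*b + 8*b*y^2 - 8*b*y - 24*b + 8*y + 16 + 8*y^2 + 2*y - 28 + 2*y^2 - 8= 24*b^3 + 38*b^2 - 6*b + y^2*(8*b + 10) + y*(-32*b^2 - 32*b + 10) - 20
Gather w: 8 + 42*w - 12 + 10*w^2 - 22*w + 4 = 10*w^2 + 20*w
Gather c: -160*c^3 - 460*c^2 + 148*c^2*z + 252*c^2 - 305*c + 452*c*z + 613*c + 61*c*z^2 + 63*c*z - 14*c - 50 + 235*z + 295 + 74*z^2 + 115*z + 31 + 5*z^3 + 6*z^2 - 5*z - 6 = -160*c^3 + c^2*(148*z - 208) + c*(61*z^2 + 515*z + 294) + 5*z^3 + 80*z^2 + 345*z + 270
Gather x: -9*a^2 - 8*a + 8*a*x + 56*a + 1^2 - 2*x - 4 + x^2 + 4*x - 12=-9*a^2 + 48*a + x^2 + x*(8*a + 2) - 15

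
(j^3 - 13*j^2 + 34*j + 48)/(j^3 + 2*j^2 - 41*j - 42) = (j - 8)/(j + 7)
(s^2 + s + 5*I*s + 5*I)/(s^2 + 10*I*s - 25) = (s + 1)/(s + 5*I)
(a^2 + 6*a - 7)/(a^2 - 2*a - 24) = (-a^2 - 6*a + 7)/(-a^2 + 2*a + 24)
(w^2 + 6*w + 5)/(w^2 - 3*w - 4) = (w + 5)/(w - 4)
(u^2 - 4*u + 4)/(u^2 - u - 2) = (u - 2)/(u + 1)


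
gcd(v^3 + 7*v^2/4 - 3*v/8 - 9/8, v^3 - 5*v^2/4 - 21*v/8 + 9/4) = v^2 + 3*v/4 - 9/8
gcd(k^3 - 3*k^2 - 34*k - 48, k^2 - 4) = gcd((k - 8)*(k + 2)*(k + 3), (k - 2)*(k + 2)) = k + 2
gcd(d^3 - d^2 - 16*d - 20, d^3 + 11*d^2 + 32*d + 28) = d^2 + 4*d + 4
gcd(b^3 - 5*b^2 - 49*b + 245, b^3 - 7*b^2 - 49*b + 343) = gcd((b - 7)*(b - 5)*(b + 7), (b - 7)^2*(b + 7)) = b^2 - 49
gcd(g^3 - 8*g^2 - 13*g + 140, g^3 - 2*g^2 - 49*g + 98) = g - 7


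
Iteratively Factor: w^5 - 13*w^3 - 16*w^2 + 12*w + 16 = (w + 2)*(w^4 - 2*w^3 - 9*w^2 + 2*w + 8) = (w - 4)*(w + 2)*(w^3 + 2*w^2 - w - 2) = (w - 4)*(w + 2)^2*(w^2 - 1) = (w - 4)*(w - 1)*(w + 2)^2*(w + 1)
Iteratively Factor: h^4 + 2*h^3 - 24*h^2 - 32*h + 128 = (h + 4)*(h^3 - 2*h^2 - 16*h + 32) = (h - 4)*(h + 4)*(h^2 + 2*h - 8) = (h - 4)*(h + 4)^2*(h - 2)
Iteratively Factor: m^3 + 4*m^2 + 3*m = (m + 1)*(m^2 + 3*m) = (m + 1)*(m + 3)*(m)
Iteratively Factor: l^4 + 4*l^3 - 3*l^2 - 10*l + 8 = (l + 2)*(l^3 + 2*l^2 - 7*l + 4) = (l + 2)*(l + 4)*(l^2 - 2*l + 1) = (l - 1)*(l + 2)*(l + 4)*(l - 1)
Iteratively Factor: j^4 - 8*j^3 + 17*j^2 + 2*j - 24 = (j + 1)*(j^3 - 9*j^2 + 26*j - 24) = (j - 2)*(j + 1)*(j^2 - 7*j + 12) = (j - 3)*(j - 2)*(j + 1)*(j - 4)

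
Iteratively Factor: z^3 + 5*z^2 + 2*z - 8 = (z + 4)*(z^2 + z - 2) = (z + 2)*(z + 4)*(z - 1)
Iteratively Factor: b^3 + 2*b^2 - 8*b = (b)*(b^2 + 2*b - 8) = b*(b - 2)*(b + 4)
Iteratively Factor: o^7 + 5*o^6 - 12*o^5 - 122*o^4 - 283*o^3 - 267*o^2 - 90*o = (o - 5)*(o^6 + 10*o^5 + 38*o^4 + 68*o^3 + 57*o^2 + 18*o) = (o - 5)*(o + 1)*(o^5 + 9*o^4 + 29*o^3 + 39*o^2 + 18*o) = (o - 5)*(o + 1)^2*(o^4 + 8*o^3 + 21*o^2 + 18*o) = (o - 5)*(o + 1)^2*(o + 2)*(o^3 + 6*o^2 + 9*o) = (o - 5)*(o + 1)^2*(o + 2)*(o + 3)*(o^2 + 3*o) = o*(o - 5)*(o + 1)^2*(o + 2)*(o + 3)*(o + 3)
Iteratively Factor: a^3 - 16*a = (a - 4)*(a^2 + 4*a) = (a - 4)*(a + 4)*(a)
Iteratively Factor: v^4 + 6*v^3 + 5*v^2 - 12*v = (v)*(v^3 + 6*v^2 + 5*v - 12) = v*(v - 1)*(v^2 + 7*v + 12) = v*(v - 1)*(v + 4)*(v + 3)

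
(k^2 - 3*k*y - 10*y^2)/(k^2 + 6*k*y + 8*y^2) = (k - 5*y)/(k + 4*y)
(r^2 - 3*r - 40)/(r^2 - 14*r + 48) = (r + 5)/(r - 6)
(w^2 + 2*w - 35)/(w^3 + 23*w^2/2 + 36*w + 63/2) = 2*(w - 5)/(2*w^2 + 9*w + 9)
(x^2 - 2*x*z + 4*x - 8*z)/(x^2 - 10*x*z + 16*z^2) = (x + 4)/(x - 8*z)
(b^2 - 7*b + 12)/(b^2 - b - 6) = (b - 4)/(b + 2)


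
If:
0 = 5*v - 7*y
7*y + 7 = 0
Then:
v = -7/5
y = -1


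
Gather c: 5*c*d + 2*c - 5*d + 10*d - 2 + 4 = c*(5*d + 2) + 5*d + 2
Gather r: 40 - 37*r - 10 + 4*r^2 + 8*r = 4*r^2 - 29*r + 30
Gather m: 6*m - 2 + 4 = 6*m + 2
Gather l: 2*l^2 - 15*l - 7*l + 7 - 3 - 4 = 2*l^2 - 22*l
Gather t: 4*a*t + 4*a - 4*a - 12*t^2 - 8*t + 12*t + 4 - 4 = -12*t^2 + t*(4*a + 4)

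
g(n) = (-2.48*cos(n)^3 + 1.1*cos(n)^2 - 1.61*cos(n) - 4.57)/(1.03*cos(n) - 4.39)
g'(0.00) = 0.00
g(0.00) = 2.25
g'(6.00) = 0.70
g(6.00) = 2.15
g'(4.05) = 0.99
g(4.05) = 0.51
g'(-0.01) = 0.03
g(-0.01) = 2.25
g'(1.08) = -0.82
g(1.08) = 1.37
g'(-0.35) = 0.83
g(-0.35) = 2.09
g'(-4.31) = -0.84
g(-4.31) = 0.76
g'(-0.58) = 1.07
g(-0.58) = 1.87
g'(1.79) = -0.71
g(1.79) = 0.90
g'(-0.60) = 1.08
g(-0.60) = 1.85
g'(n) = (7.44*sin(n)*cos(n)^2 - 2.2*sin(n)*cos(n) + 1.61*sin(n))/(1.03*cos(n) - 4.39) + 1.03*(-2.48*cos(n)^3 + 1.1*cos(n)^2 - 1.61*cos(n) - 4.57)*sin(n)/(1.03*cos(n) - 4.39)^2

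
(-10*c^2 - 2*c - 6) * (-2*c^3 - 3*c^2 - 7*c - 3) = 20*c^5 + 34*c^4 + 88*c^3 + 62*c^2 + 48*c + 18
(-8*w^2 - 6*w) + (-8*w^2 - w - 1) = -16*w^2 - 7*w - 1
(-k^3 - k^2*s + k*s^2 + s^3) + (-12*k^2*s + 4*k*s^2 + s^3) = -k^3 - 13*k^2*s + 5*k*s^2 + 2*s^3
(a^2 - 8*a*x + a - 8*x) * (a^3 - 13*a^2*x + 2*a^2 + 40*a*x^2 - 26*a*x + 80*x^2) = a^5 - 21*a^4*x + 3*a^4 + 144*a^3*x^2 - 63*a^3*x + 2*a^3 - 320*a^2*x^3 + 432*a^2*x^2 - 42*a^2*x - 960*a*x^3 + 288*a*x^2 - 640*x^3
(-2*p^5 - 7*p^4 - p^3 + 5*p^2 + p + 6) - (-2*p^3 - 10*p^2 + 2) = -2*p^5 - 7*p^4 + p^3 + 15*p^2 + p + 4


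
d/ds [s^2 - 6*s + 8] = 2*s - 6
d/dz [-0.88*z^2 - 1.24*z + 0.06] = -1.76*z - 1.24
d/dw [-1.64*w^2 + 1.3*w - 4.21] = 1.3 - 3.28*w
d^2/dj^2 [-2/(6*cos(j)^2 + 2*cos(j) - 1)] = 4*(72*sin(j)^4 - 50*sin(j)^2 - 43*cos(j)/2 + 9*cos(3*j)/2 - 32)/(-6*sin(j)^2 + 2*cos(j) + 5)^3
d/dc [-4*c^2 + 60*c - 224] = 60 - 8*c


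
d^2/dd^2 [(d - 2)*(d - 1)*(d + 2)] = 6*d - 2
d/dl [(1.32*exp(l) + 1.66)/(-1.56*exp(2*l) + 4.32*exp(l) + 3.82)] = (2.0592*exp(2*l) + 5.1792*exp(l) - 2.1288)*exp(l)/(2.4336*exp(4*l) - 13.4784*exp(3*l) + 6.744*exp(2*l) + 33.0048*exp(l) + 14.5924)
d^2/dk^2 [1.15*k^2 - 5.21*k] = 2.30000000000000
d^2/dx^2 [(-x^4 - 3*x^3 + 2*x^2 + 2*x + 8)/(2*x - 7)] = 2*(-12*x^4 + 100*x^3 - 168*x^2 - 441*x + 158)/(8*x^3 - 84*x^2 + 294*x - 343)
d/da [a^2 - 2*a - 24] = 2*a - 2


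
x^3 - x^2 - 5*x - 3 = (x - 3)*(x + 1)^2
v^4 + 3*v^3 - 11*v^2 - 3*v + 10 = (v - 2)*(v - 1)*(v + 1)*(v + 5)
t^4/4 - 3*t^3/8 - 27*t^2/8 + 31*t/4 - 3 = (t/4 + 1)*(t - 3)*(t - 2)*(t - 1/2)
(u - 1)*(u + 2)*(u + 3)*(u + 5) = u^4 + 9*u^3 + 21*u^2 - u - 30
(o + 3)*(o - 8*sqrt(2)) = o^2 - 8*sqrt(2)*o + 3*o - 24*sqrt(2)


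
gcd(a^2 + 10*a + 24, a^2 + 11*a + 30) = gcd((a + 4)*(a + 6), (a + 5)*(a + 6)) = a + 6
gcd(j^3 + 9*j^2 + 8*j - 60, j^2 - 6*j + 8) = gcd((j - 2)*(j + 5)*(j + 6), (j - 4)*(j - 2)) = j - 2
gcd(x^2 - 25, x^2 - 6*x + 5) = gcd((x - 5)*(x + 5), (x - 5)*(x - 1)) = x - 5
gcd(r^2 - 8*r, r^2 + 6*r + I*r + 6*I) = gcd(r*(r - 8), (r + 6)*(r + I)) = 1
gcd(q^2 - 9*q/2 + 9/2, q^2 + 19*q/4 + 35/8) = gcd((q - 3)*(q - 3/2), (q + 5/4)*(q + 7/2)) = 1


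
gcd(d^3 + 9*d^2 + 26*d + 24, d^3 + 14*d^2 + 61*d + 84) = d^2 + 7*d + 12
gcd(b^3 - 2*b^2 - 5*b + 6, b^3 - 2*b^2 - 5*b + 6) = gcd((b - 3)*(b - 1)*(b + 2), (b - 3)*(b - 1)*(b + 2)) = b^3 - 2*b^2 - 5*b + 6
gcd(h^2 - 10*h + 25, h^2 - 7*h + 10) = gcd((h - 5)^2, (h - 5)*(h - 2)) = h - 5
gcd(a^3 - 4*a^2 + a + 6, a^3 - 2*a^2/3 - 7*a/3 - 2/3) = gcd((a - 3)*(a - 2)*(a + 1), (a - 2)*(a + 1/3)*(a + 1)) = a^2 - a - 2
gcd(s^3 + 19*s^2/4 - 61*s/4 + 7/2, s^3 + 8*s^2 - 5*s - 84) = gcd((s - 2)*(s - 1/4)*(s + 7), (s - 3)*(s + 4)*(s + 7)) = s + 7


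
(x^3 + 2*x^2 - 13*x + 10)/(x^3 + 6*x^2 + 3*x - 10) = (x - 2)/(x + 2)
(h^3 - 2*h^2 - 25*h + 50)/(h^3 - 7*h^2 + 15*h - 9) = (h^3 - 2*h^2 - 25*h + 50)/(h^3 - 7*h^2 + 15*h - 9)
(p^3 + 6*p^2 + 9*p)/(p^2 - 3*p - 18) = p*(p + 3)/(p - 6)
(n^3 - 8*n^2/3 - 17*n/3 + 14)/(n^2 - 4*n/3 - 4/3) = (3*n^2 - 2*n - 21)/(3*n + 2)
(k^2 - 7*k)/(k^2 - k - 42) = k/(k + 6)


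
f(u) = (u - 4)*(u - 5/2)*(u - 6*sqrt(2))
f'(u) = (u - 4)*(u - 5/2) + (u - 4)*(u - 6*sqrt(2)) + (u - 5/2)*(u - 6*sqrt(2))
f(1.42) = -19.69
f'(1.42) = 28.65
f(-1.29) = -195.99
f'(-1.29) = 108.81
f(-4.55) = -785.73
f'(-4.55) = 263.63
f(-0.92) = -158.26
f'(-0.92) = 95.27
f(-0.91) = -157.31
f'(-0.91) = 94.91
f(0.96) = -35.23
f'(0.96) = 39.15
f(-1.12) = -178.03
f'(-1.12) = 102.48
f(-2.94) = -431.35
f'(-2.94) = 179.20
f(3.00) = 2.74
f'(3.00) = 2.24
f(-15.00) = -7808.86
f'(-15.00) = 1189.71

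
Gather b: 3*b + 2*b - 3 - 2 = 5*b - 5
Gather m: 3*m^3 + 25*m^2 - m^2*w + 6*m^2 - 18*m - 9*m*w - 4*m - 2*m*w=3*m^3 + m^2*(31 - w) + m*(-11*w - 22)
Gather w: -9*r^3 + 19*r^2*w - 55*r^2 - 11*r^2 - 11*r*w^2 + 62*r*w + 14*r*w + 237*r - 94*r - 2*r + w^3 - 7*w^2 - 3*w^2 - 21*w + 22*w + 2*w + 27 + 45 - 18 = -9*r^3 - 66*r^2 + 141*r + w^3 + w^2*(-11*r - 10) + w*(19*r^2 + 76*r + 3) + 54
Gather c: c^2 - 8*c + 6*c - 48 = c^2 - 2*c - 48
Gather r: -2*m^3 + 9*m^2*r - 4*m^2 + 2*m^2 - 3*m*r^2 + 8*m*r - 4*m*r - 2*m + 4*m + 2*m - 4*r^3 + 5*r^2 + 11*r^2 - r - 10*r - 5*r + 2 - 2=-2*m^3 - 2*m^2 + 4*m - 4*r^3 + r^2*(16 - 3*m) + r*(9*m^2 + 4*m - 16)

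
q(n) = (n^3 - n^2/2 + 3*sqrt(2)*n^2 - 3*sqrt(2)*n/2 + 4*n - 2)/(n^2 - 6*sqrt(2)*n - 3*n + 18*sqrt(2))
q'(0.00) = 0.04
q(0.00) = -0.08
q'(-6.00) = 0.37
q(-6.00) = -0.73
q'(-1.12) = -0.08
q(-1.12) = -0.02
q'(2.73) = 156.93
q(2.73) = 33.06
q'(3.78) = 12.91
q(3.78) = -30.68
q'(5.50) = -15.42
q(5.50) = -38.58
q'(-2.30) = 0.02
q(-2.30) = 0.02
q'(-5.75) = 0.35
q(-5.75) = -0.64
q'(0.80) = 0.66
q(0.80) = 0.14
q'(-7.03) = 0.44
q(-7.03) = -1.14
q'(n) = (-2*n + 3 + 6*sqrt(2))*(n^3 - n^2/2 + 3*sqrt(2)*n^2 - 3*sqrt(2)*n/2 + 4*n - 2)/(n^2 - 6*sqrt(2)*n - 3*n + 18*sqrt(2))^2 + (3*n^2 - n + 6*sqrt(2)*n - 3*sqrt(2)/2 + 4)/(n^2 - 6*sqrt(2)*n - 3*n + 18*sqrt(2))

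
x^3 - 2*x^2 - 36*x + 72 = (x - 6)*(x - 2)*(x + 6)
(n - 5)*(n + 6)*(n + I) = n^3 + n^2 + I*n^2 - 30*n + I*n - 30*I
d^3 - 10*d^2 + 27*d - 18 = (d - 6)*(d - 3)*(d - 1)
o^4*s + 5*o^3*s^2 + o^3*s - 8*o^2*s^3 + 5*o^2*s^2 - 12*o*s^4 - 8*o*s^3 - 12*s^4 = (o - 2*s)*(o + s)*(o + 6*s)*(o*s + s)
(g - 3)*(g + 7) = g^2 + 4*g - 21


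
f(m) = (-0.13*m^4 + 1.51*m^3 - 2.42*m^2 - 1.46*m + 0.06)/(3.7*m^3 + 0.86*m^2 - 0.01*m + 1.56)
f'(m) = (-11.1*m^2 - 1.72*m + 0.01)*(-0.13*m^4 + 1.51*m^3 - 2.42*m^2 - 1.46*m + 0.06)/(3.7*m^3 + 0.86*m^2 - 0.01*m + 1.56)^2 + (-0.52*m^3 + 4.53*m^2 - 4.84*m - 1.46)/(3.7*m^3 + 0.86*m^2 - 0.01*m + 1.56)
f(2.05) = -0.06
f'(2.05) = 0.17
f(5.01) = 0.08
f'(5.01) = -0.00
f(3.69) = 0.07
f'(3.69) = 0.03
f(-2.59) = 0.78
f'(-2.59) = 0.07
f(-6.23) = 0.75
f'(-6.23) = -0.02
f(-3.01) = 0.76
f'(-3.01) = 0.04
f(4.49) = 0.08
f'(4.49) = 0.01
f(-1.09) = 1.53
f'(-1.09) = 3.37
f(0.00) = 0.04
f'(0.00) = -0.94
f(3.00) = 0.04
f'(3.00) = 0.06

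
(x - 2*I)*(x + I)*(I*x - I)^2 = -x^4 + 2*x^3 + I*x^3 - 3*x^2 - 2*I*x^2 + 4*x + I*x - 2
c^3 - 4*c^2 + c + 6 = (c - 3)*(c - 2)*(c + 1)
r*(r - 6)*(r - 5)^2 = r^4 - 16*r^3 + 85*r^2 - 150*r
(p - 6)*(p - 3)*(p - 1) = p^3 - 10*p^2 + 27*p - 18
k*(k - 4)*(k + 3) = k^3 - k^2 - 12*k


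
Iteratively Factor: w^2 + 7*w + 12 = (w + 4)*(w + 3)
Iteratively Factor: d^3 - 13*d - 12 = (d - 4)*(d^2 + 4*d + 3) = (d - 4)*(d + 3)*(d + 1)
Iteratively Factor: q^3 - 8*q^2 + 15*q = (q - 3)*(q^2 - 5*q) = (q - 5)*(q - 3)*(q)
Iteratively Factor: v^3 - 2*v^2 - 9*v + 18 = (v - 3)*(v^2 + v - 6) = (v - 3)*(v + 3)*(v - 2)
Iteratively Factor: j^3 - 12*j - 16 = (j + 2)*(j^2 - 2*j - 8) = (j - 4)*(j + 2)*(j + 2)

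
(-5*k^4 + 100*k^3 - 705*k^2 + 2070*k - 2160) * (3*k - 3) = -15*k^5 + 315*k^4 - 2415*k^3 + 8325*k^2 - 12690*k + 6480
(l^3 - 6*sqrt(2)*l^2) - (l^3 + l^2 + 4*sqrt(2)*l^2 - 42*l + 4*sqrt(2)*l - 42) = -10*sqrt(2)*l^2 - l^2 - 4*sqrt(2)*l + 42*l + 42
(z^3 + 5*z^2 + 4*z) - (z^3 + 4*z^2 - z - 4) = z^2 + 5*z + 4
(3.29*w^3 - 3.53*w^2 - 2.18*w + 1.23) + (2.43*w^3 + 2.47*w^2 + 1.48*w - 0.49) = 5.72*w^3 - 1.06*w^2 - 0.7*w + 0.74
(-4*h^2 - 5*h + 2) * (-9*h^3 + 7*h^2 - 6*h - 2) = 36*h^5 + 17*h^4 - 29*h^3 + 52*h^2 - 2*h - 4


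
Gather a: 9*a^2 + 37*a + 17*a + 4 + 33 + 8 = 9*a^2 + 54*a + 45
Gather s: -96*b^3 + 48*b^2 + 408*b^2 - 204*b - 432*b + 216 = -96*b^3 + 456*b^2 - 636*b + 216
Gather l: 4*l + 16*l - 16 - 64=20*l - 80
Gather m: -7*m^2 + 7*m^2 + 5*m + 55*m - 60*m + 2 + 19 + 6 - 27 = 0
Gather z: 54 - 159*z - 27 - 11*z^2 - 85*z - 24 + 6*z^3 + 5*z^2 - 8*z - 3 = 6*z^3 - 6*z^2 - 252*z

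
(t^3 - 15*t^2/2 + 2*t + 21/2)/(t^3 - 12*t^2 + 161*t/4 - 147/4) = 2*(t + 1)/(2*t - 7)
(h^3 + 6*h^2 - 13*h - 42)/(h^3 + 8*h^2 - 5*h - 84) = (h + 2)/(h + 4)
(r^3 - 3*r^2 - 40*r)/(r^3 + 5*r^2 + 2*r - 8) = r*(r^2 - 3*r - 40)/(r^3 + 5*r^2 + 2*r - 8)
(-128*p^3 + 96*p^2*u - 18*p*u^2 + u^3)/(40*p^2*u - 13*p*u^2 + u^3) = (-16*p^2 + 10*p*u - u^2)/(u*(5*p - u))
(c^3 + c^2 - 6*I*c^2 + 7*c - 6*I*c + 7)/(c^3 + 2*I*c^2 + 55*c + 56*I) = (c + 1)/(c + 8*I)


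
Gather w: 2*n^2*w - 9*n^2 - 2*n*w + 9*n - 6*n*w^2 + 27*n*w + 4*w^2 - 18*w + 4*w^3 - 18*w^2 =-9*n^2 + 9*n + 4*w^3 + w^2*(-6*n - 14) + w*(2*n^2 + 25*n - 18)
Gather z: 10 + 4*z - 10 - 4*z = 0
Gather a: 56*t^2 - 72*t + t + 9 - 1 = 56*t^2 - 71*t + 8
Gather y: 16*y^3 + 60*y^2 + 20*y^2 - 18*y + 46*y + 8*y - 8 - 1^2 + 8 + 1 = 16*y^3 + 80*y^2 + 36*y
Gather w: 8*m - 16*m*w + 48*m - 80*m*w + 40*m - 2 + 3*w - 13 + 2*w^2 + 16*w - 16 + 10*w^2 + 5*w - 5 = 96*m + 12*w^2 + w*(24 - 96*m) - 36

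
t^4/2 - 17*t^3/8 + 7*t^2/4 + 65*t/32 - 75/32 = (t/2 + 1/2)*(t - 5/2)*(t - 3/2)*(t - 5/4)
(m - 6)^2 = m^2 - 12*m + 36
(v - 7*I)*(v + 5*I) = v^2 - 2*I*v + 35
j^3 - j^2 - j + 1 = (j - 1)^2*(j + 1)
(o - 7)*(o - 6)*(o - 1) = o^3 - 14*o^2 + 55*o - 42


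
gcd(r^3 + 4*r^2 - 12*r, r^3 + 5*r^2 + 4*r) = r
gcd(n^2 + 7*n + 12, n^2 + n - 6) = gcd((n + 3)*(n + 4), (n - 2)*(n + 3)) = n + 3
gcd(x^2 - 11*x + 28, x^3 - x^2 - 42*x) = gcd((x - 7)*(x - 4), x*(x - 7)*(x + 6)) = x - 7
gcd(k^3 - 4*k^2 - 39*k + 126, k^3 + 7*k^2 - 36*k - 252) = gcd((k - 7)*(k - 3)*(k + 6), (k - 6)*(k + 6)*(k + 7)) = k + 6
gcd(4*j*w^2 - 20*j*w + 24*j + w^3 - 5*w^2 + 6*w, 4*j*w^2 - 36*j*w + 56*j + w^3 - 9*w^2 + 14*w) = 4*j*w - 8*j + w^2 - 2*w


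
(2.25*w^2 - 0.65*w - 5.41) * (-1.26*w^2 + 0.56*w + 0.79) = -2.835*w^4 + 2.079*w^3 + 8.2301*w^2 - 3.5431*w - 4.2739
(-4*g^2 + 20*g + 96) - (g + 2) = -4*g^2 + 19*g + 94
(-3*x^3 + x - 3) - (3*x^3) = -6*x^3 + x - 3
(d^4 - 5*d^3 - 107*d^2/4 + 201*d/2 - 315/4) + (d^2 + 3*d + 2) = d^4 - 5*d^3 - 103*d^2/4 + 207*d/2 - 307/4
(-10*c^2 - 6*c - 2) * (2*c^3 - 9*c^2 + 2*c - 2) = -20*c^5 + 78*c^4 + 30*c^3 + 26*c^2 + 8*c + 4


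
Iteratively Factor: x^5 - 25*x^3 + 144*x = (x)*(x^4 - 25*x^2 + 144) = x*(x - 4)*(x^3 + 4*x^2 - 9*x - 36) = x*(x - 4)*(x + 3)*(x^2 + x - 12) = x*(x - 4)*(x - 3)*(x + 3)*(x + 4)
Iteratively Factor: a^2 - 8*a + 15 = (a - 3)*(a - 5)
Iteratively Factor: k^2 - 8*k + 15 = (k - 3)*(k - 5)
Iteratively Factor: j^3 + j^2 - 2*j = (j - 1)*(j^2 + 2*j) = (j - 1)*(j + 2)*(j)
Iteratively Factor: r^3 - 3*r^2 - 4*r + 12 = (r - 3)*(r^2 - 4) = (r - 3)*(r - 2)*(r + 2)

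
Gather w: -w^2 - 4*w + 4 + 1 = -w^2 - 4*w + 5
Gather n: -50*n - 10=-50*n - 10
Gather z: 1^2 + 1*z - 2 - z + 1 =0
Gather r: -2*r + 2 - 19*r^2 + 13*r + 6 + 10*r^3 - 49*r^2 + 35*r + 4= 10*r^3 - 68*r^2 + 46*r + 12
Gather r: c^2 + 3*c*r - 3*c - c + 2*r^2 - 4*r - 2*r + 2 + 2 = c^2 - 4*c + 2*r^2 + r*(3*c - 6) + 4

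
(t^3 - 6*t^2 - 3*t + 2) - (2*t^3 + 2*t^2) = -t^3 - 8*t^2 - 3*t + 2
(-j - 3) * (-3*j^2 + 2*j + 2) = 3*j^3 + 7*j^2 - 8*j - 6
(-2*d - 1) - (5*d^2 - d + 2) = -5*d^2 - d - 3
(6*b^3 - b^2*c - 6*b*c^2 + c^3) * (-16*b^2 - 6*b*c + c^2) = -96*b^5 - 20*b^4*c + 108*b^3*c^2 + 19*b^2*c^3 - 12*b*c^4 + c^5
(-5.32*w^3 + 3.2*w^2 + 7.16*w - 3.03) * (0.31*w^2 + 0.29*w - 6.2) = -1.6492*w^5 - 0.5508*w^4 + 36.1316*w^3 - 18.7029*w^2 - 45.2707*w + 18.786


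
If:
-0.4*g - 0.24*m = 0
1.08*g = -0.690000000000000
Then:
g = -0.64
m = 1.06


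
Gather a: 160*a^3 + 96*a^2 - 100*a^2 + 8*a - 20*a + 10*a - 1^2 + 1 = 160*a^3 - 4*a^2 - 2*a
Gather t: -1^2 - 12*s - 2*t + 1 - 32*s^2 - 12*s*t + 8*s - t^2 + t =-32*s^2 - 4*s - t^2 + t*(-12*s - 1)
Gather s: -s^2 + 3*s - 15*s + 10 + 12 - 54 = -s^2 - 12*s - 32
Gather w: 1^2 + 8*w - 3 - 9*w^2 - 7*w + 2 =-9*w^2 + w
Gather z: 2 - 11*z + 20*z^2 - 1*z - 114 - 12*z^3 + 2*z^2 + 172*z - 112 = -12*z^3 + 22*z^2 + 160*z - 224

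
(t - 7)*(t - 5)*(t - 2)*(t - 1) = t^4 - 15*t^3 + 73*t^2 - 129*t + 70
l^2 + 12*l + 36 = (l + 6)^2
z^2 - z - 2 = (z - 2)*(z + 1)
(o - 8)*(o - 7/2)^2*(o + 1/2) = o^4 - 29*o^3/2 + 243*o^2/4 - 511*o/8 - 49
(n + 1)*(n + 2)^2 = n^3 + 5*n^2 + 8*n + 4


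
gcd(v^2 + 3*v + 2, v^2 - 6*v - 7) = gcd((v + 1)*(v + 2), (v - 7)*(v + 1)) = v + 1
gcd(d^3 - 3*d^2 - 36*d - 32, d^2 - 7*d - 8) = d^2 - 7*d - 8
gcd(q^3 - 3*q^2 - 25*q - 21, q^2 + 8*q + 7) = q + 1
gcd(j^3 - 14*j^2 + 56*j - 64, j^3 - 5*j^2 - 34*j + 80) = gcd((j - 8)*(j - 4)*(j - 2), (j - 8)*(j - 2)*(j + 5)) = j^2 - 10*j + 16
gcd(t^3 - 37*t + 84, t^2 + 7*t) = t + 7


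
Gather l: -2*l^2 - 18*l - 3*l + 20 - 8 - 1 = -2*l^2 - 21*l + 11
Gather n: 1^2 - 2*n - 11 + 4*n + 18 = 2*n + 8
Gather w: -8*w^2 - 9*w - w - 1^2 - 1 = -8*w^2 - 10*w - 2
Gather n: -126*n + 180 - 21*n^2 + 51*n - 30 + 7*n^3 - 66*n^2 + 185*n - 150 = 7*n^3 - 87*n^2 + 110*n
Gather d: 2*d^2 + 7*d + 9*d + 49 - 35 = 2*d^2 + 16*d + 14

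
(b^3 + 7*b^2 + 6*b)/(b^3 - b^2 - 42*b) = (b + 1)/(b - 7)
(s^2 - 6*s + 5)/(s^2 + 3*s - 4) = (s - 5)/(s + 4)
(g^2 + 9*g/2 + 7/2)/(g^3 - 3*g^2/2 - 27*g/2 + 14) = (g + 1)/(g^2 - 5*g + 4)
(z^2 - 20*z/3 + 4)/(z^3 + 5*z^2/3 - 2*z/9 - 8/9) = 3*(z - 6)/(3*z^2 + 7*z + 4)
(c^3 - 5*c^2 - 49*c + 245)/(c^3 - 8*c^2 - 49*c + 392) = (c - 5)/(c - 8)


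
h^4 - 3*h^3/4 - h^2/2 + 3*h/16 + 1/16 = (h - 1)*(h - 1/2)*(h + 1/4)*(h + 1/2)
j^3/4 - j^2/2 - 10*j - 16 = (j/4 + 1/2)*(j - 8)*(j + 4)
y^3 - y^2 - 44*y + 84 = (y - 6)*(y - 2)*(y + 7)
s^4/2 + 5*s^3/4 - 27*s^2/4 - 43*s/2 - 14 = (s/2 + 1/2)*(s - 4)*(s + 2)*(s + 7/2)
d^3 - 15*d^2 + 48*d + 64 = (d - 8)^2*(d + 1)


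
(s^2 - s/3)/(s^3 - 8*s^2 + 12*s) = (s - 1/3)/(s^2 - 8*s + 12)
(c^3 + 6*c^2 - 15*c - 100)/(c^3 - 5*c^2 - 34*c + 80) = (c^2 + c - 20)/(c^2 - 10*c + 16)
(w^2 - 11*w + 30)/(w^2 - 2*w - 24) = (w - 5)/(w + 4)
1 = 1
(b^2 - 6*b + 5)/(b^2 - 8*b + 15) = (b - 1)/(b - 3)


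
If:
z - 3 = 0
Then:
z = 3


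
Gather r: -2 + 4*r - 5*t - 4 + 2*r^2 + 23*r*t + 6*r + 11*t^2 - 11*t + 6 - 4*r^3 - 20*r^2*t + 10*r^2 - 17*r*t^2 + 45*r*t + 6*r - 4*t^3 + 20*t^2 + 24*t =-4*r^3 + r^2*(12 - 20*t) + r*(-17*t^2 + 68*t + 16) - 4*t^3 + 31*t^2 + 8*t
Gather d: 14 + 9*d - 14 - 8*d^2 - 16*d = -8*d^2 - 7*d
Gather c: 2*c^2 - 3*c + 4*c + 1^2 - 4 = 2*c^2 + c - 3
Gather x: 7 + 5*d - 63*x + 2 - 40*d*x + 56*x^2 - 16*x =5*d + 56*x^2 + x*(-40*d - 79) + 9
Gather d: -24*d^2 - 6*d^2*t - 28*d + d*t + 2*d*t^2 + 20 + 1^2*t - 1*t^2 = d^2*(-6*t - 24) + d*(2*t^2 + t - 28) - t^2 + t + 20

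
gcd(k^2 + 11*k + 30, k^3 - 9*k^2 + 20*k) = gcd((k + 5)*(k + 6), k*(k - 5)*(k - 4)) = 1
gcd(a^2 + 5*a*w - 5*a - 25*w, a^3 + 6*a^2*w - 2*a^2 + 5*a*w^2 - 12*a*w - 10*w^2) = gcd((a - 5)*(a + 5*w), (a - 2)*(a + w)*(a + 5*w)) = a + 5*w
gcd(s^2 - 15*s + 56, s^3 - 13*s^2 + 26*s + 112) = s^2 - 15*s + 56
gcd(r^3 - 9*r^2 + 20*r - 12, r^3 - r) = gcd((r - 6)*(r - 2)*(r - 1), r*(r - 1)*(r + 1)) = r - 1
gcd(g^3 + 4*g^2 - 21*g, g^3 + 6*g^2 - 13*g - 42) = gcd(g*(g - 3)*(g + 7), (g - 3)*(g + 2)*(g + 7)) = g^2 + 4*g - 21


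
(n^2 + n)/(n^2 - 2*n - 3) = n/(n - 3)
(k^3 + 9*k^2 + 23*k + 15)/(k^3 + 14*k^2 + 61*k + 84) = (k^2 + 6*k + 5)/(k^2 + 11*k + 28)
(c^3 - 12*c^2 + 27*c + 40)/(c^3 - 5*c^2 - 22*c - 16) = (c - 5)/(c + 2)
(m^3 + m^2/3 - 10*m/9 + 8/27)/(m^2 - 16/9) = (9*m^2 - 9*m + 2)/(3*(3*m - 4))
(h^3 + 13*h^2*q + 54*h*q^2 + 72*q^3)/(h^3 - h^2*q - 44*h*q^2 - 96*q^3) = (-h - 6*q)/(-h + 8*q)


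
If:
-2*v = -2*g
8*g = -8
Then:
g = -1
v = -1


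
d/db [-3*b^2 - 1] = -6*b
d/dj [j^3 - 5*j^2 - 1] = j*(3*j - 10)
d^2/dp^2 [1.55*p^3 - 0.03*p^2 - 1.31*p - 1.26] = 9.3*p - 0.06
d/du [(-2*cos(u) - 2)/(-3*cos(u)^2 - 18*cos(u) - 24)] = 2*(cos(u)^2 + 2*cos(u) - 2)*sin(u)/(3*(cos(u)^2 + 6*cos(u) + 8)^2)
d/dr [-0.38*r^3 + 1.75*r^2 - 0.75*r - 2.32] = -1.14*r^2 + 3.5*r - 0.75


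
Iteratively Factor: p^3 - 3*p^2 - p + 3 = (p - 1)*(p^2 - 2*p - 3) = (p - 1)*(p + 1)*(p - 3)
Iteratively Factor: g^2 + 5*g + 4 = (g + 4)*(g + 1)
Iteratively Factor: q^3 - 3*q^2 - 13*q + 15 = (q + 3)*(q^2 - 6*q + 5) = (q - 1)*(q + 3)*(q - 5)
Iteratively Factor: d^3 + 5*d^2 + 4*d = (d)*(d^2 + 5*d + 4) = d*(d + 1)*(d + 4)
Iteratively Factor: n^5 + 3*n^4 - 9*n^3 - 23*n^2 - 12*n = (n + 1)*(n^4 + 2*n^3 - 11*n^2 - 12*n) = (n + 1)^2*(n^3 + n^2 - 12*n) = (n + 1)^2*(n + 4)*(n^2 - 3*n) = (n - 3)*(n + 1)^2*(n + 4)*(n)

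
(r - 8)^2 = r^2 - 16*r + 64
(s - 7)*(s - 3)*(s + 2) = s^3 - 8*s^2 + s + 42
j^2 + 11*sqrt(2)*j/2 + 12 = (j + 3*sqrt(2)/2)*(j + 4*sqrt(2))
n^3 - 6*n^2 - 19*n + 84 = (n - 7)*(n - 3)*(n + 4)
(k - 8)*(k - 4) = k^2 - 12*k + 32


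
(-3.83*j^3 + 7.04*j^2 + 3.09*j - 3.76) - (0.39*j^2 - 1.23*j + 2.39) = -3.83*j^3 + 6.65*j^2 + 4.32*j - 6.15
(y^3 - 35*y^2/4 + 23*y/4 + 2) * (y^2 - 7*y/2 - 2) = y^5 - 49*y^4/4 + 275*y^3/8 - 5*y^2/8 - 37*y/2 - 4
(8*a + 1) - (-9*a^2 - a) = 9*a^2 + 9*a + 1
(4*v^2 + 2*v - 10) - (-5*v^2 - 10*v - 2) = 9*v^2 + 12*v - 8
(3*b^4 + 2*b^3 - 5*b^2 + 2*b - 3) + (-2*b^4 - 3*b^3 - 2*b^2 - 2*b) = b^4 - b^3 - 7*b^2 - 3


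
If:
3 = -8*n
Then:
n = -3/8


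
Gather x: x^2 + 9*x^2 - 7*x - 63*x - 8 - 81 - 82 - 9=10*x^2 - 70*x - 180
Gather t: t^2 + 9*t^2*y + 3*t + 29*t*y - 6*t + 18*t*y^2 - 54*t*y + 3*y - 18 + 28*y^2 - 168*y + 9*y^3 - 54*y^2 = t^2*(9*y + 1) + t*(18*y^2 - 25*y - 3) + 9*y^3 - 26*y^2 - 165*y - 18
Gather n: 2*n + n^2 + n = n^2 + 3*n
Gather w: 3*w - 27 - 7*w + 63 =36 - 4*w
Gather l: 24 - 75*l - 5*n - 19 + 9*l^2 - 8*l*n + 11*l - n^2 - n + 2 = 9*l^2 + l*(-8*n - 64) - n^2 - 6*n + 7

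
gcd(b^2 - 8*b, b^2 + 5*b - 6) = 1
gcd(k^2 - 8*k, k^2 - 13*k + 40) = k - 8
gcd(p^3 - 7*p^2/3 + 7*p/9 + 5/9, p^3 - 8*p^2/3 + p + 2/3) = p^2 - 2*p/3 - 1/3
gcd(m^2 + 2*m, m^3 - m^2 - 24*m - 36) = m + 2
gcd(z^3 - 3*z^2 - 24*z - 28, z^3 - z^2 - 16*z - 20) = z^2 + 4*z + 4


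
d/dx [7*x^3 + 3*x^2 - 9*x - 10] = 21*x^2 + 6*x - 9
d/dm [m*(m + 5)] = 2*m + 5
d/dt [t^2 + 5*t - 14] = 2*t + 5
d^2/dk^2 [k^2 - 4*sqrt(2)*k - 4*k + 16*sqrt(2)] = 2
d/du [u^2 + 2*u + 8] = 2*u + 2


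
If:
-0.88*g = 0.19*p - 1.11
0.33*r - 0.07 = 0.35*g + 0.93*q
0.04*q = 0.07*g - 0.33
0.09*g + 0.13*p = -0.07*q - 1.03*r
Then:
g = 4.07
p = -13.02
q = -1.12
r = 1.36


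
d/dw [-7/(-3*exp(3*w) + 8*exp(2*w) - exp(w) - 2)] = (-63*exp(2*w) + 112*exp(w) - 7)*exp(w)/(3*exp(3*w) - 8*exp(2*w) + exp(w) + 2)^2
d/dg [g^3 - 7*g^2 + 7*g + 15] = 3*g^2 - 14*g + 7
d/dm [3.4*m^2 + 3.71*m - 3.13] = 6.8*m + 3.71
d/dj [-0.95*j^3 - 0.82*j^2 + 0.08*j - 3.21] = -2.85*j^2 - 1.64*j + 0.08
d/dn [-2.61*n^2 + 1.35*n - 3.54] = 1.35 - 5.22*n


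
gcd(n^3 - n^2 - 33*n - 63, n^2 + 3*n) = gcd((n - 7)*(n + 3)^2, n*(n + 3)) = n + 3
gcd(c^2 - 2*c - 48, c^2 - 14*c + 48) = c - 8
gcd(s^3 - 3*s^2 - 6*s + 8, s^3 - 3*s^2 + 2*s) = s - 1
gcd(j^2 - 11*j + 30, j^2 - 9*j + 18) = j - 6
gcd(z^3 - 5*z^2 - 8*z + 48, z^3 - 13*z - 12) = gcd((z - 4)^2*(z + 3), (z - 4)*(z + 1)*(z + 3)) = z^2 - z - 12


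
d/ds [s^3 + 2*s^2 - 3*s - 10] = 3*s^2 + 4*s - 3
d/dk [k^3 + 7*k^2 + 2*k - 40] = 3*k^2 + 14*k + 2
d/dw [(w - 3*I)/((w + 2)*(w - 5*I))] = ((-w + 3*I)*(w + 2) + (-w + 3*I)*(w - 5*I) + (w + 2)*(w - 5*I))/((w + 2)^2*(w - 5*I)^2)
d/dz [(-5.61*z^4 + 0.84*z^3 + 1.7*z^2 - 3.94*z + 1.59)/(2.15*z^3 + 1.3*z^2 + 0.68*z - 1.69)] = (-12.0615*z^6 - 14.586*z^5 - 14.0074*z^4 + 56.008*z^3 - 8.2363*z^2 - 9.88*z + 5.5774)/(4.6225*z^6 + 5.59*z^5 + 4.614*z^4 - 5.499*z^3 - 3.9316*z^2 - 2.2984*z + 2.8561)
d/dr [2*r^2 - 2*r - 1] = 4*r - 2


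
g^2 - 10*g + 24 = (g - 6)*(g - 4)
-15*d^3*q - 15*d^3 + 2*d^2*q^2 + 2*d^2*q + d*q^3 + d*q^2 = (-3*d + q)*(5*d + q)*(d*q + d)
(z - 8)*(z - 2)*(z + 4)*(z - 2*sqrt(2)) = z^4 - 6*z^3 - 2*sqrt(2)*z^3 - 24*z^2 + 12*sqrt(2)*z^2 + 64*z + 48*sqrt(2)*z - 128*sqrt(2)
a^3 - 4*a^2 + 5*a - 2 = (a - 2)*(a - 1)^2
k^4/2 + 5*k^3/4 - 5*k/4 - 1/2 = (k/2 + 1)*(k - 1)*(k + 1/2)*(k + 1)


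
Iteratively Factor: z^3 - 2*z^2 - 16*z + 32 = (z + 4)*(z^2 - 6*z + 8) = (z - 4)*(z + 4)*(z - 2)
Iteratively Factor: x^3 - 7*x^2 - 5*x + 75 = (x - 5)*(x^2 - 2*x - 15) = (x - 5)*(x + 3)*(x - 5)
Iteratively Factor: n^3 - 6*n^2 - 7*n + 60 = (n - 5)*(n^2 - n - 12) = (n - 5)*(n + 3)*(n - 4)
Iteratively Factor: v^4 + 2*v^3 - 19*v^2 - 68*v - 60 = (v + 2)*(v^3 - 19*v - 30) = (v - 5)*(v + 2)*(v^2 + 5*v + 6) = (v - 5)*(v + 2)^2*(v + 3)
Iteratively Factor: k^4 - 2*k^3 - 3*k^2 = (k)*(k^3 - 2*k^2 - 3*k) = k^2*(k^2 - 2*k - 3) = k^2*(k + 1)*(k - 3)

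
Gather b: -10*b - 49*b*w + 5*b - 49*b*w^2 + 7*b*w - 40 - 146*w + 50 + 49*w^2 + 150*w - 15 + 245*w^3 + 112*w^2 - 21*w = b*(-49*w^2 - 42*w - 5) + 245*w^3 + 161*w^2 - 17*w - 5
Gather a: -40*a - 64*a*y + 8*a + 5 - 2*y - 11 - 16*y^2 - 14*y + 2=a*(-64*y - 32) - 16*y^2 - 16*y - 4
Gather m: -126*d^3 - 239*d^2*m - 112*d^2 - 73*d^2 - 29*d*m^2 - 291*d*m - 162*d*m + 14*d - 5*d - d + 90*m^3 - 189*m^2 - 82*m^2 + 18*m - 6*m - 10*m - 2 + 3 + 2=-126*d^3 - 185*d^2 + 8*d + 90*m^3 + m^2*(-29*d - 271) + m*(-239*d^2 - 453*d + 2) + 3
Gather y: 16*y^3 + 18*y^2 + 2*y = 16*y^3 + 18*y^2 + 2*y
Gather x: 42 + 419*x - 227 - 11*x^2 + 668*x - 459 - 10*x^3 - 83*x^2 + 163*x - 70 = -10*x^3 - 94*x^2 + 1250*x - 714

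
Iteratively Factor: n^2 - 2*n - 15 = (n + 3)*(n - 5)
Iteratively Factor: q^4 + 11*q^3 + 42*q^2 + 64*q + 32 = (q + 4)*(q^3 + 7*q^2 + 14*q + 8) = (q + 4)^2*(q^2 + 3*q + 2) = (q + 2)*(q + 4)^2*(q + 1)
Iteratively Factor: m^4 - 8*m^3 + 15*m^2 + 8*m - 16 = (m - 4)*(m^3 - 4*m^2 - m + 4) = (m - 4)^2*(m^2 - 1) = (m - 4)^2*(m - 1)*(m + 1)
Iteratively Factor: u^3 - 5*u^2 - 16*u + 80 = (u - 5)*(u^2 - 16) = (u - 5)*(u - 4)*(u + 4)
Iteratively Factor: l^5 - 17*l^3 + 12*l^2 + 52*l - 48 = (l - 2)*(l^4 + 2*l^3 - 13*l^2 - 14*l + 24) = (l - 2)*(l + 4)*(l^3 - 2*l^2 - 5*l + 6) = (l - 2)*(l + 2)*(l + 4)*(l^2 - 4*l + 3) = (l - 3)*(l - 2)*(l + 2)*(l + 4)*(l - 1)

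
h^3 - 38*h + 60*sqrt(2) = (h - 3*sqrt(2))*(h - 2*sqrt(2))*(h + 5*sqrt(2))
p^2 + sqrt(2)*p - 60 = (p - 5*sqrt(2))*(p + 6*sqrt(2))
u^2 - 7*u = u*(u - 7)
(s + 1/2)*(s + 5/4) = s^2 + 7*s/4 + 5/8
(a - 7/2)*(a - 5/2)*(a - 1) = a^3 - 7*a^2 + 59*a/4 - 35/4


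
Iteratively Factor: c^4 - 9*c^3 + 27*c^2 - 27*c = (c - 3)*(c^3 - 6*c^2 + 9*c) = (c - 3)^2*(c^2 - 3*c) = c*(c - 3)^2*(c - 3)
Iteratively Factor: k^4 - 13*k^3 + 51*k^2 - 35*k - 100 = (k + 1)*(k^3 - 14*k^2 + 65*k - 100) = (k - 5)*(k + 1)*(k^2 - 9*k + 20) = (k - 5)^2*(k + 1)*(k - 4)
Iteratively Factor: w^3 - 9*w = (w + 3)*(w^2 - 3*w) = w*(w + 3)*(w - 3)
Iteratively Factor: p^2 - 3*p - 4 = (p - 4)*(p + 1)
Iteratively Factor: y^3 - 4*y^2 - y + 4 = (y - 4)*(y^2 - 1) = (y - 4)*(y - 1)*(y + 1)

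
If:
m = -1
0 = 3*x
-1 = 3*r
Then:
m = -1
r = -1/3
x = 0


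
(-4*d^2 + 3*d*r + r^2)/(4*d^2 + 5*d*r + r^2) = (-d + r)/(d + r)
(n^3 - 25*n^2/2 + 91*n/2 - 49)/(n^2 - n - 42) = (n^2 - 11*n/2 + 7)/(n + 6)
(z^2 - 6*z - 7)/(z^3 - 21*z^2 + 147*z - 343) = (z + 1)/(z^2 - 14*z + 49)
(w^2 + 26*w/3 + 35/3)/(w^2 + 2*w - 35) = (w + 5/3)/(w - 5)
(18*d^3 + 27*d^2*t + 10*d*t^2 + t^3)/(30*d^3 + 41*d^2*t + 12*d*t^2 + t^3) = (3*d + t)/(5*d + t)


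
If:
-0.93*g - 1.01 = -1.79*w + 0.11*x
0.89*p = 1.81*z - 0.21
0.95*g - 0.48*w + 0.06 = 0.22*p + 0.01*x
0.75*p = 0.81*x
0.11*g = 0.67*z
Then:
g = 0.24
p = -0.15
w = 0.68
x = -0.14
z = 0.04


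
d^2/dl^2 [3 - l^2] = -2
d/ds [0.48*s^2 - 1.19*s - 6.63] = 0.96*s - 1.19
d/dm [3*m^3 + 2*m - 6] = 9*m^2 + 2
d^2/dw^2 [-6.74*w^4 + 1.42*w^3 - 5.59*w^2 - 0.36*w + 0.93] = -80.88*w^2 + 8.52*w - 11.18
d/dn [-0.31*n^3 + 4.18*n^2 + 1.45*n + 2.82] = -0.93*n^2 + 8.36*n + 1.45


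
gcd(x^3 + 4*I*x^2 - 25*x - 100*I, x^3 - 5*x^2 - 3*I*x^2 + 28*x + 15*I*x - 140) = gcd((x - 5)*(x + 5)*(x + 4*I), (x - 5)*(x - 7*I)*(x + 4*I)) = x^2 + x*(-5 + 4*I) - 20*I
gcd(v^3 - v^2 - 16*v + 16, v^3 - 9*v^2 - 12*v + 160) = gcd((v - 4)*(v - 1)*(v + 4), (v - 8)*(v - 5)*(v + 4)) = v + 4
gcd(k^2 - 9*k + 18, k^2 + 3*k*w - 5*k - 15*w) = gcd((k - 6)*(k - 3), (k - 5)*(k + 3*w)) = 1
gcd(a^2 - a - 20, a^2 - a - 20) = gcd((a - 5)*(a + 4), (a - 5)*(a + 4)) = a^2 - a - 20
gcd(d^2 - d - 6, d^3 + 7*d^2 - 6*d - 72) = d - 3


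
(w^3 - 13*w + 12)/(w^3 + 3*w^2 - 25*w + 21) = (w + 4)/(w + 7)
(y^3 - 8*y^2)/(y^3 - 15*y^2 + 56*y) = y/(y - 7)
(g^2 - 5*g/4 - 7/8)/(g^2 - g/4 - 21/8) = (2*g + 1)/(2*g + 3)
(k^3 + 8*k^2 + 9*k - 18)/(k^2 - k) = k + 9 + 18/k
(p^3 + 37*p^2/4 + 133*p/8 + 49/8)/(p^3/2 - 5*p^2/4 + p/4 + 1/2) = (4*p^2 + 35*p + 49)/(2*(p^2 - 3*p + 2))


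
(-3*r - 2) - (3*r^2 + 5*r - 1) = -3*r^2 - 8*r - 1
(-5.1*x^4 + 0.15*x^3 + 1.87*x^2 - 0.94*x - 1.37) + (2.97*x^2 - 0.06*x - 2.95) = -5.1*x^4 + 0.15*x^3 + 4.84*x^2 - 1.0*x - 4.32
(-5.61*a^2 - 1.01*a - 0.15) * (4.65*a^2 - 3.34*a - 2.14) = -26.0865*a^4 + 14.0409*a^3 + 14.6813*a^2 + 2.6624*a + 0.321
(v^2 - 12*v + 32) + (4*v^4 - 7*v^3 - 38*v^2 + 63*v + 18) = 4*v^4 - 7*v^3 - 37*v^2 + 51*v + 50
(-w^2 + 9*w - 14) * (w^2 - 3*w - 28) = -w^4 + 12*w^3 - 13*w^2 - 210*w + 392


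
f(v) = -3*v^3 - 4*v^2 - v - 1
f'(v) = -9*v^2 - 8*v - 1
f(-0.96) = -1.07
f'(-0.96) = -1.61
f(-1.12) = -0.68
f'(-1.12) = -3.33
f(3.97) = -255.73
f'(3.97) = -174.61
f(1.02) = -9.37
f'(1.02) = -18.52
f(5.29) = -562.33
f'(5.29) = -295.18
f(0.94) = -7.97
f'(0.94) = -16.47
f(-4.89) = 259.03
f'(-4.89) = -177.09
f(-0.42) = -1.06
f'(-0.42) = 0.77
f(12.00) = -5773.00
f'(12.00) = -1393.00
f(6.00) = -799.00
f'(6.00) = -373.00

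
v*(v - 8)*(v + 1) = v^3 - 7*v^2 - 8*v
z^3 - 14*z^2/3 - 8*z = z*(z - 6)*(z + 4/3)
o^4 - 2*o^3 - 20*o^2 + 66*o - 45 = (o - 3)^2*(o - 1)*(o + 5)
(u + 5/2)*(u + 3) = u^2 + 11*u/2 + 15/2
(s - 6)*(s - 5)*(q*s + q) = q*s^3 - 10*q*s^2 + 19*q*s + 30*q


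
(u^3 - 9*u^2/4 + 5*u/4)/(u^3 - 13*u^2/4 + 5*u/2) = (u - 1)/(u - 2)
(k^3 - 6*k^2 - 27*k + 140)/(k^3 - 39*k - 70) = (k - 4)/(k + 2)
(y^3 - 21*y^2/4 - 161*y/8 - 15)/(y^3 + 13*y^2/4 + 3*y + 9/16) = 2*(4*y^2 - 27*y - 40)/(8*y^2 + 14*y + 3)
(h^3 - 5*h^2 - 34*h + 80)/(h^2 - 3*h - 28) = (-h^3 + 5*h^2 + 34*h - 80)/(-h^2 + 3*h + 28)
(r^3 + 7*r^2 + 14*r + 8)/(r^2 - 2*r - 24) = (r^2 + 3*r + 2)/(r - 6)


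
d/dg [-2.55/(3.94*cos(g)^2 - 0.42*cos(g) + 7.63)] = (1.071 - 20.094*cos(g))*sin(g)/(3.94*cos(g)^2 - 0.42*cos(g) + 7.63)^2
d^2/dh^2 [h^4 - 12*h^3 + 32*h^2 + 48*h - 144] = 12*h^2 - 72*h + 64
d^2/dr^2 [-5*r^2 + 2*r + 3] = -10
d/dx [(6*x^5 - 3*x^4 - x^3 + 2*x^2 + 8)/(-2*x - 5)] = (-48*x^5 - 132*x^4 + 64*x^3 + 11*x^2 - 20*x + 16)/(4*x^2 + 20*x + 25)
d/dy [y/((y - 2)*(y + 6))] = (-y^2 - 12)/(y^4 + 8*y^3 - 8*y^2 - 96*y + 144)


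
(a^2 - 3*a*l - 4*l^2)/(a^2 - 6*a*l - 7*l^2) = (a - 4*l)/(a - 7*l)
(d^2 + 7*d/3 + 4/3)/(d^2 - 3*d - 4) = (d + 4/3)/(d - 4)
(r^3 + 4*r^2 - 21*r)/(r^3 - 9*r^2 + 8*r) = (r^2 + 4*r - 21)/(r^2 - 9*r + 8)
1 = 1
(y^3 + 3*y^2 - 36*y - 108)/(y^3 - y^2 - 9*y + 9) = (y^2 - 36)/(y^2 - 4*y + 3)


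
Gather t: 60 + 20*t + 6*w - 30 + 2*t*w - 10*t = t*(2*w + 10) + 6*w + 30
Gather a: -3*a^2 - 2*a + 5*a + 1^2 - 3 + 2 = -3*a^2 + 3*a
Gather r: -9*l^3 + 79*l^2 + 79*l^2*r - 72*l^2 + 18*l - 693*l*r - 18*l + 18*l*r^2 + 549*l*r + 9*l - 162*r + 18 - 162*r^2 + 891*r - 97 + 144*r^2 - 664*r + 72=-9*l^3 + 7*l^2 + 9*l + r^2*(18*l - 18) + r*(79*l^2 - 144*l + 65) - 7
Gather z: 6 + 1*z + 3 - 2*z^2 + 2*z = -2*z^2 + 3*z + 9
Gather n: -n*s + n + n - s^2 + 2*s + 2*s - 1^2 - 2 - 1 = n*(2 - s) - s^2 + 4*s - 4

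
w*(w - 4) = w^2 - 4*w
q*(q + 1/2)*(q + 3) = q^3 + 7*q^2/2 + 3*q/2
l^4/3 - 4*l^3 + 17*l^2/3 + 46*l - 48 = (l/3 + 1)*(l - 8)*(l - 6)*(l - 1)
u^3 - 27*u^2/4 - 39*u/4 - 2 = (u - 8)*(u + 1/4)*(u + 1)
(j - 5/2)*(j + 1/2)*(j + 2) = j^3 - 21*j/4 - 5/2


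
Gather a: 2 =2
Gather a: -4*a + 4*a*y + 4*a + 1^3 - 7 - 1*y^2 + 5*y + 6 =4*a*y - y^2 + 5*y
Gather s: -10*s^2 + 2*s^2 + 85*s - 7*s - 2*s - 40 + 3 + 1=-8*s^2 + 76*s - 36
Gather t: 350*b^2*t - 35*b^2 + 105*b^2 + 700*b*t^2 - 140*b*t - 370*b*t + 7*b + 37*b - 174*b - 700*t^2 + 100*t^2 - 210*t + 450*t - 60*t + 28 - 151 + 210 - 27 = 70*b^2 - 130*b + t^2*(700*b - 600) + t*(350*b^2 - 510*b + 180) + 60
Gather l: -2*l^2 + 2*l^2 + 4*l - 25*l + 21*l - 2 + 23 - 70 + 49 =0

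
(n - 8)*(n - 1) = n^2 - 9*n + 8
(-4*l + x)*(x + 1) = -4*l*x - 4*l + x^2 + x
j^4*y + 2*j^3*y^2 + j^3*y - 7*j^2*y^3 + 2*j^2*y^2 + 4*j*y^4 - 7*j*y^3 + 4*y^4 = (j - y)^2*(j + 4*y)*(j*y + y)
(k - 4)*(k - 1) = k^2 - 5*k + 4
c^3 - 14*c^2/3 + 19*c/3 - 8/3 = (c - 8/3)*(c - 1)^2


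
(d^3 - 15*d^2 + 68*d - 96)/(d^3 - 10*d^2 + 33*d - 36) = (d - 8)/(d - 3)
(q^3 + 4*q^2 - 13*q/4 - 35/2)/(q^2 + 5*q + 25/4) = (2*q^2 + 3*q - 14)/(2*q + 5)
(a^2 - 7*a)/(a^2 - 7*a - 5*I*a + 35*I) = a/(a - 5*I)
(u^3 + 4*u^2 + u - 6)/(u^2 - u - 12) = (u^2 + u - 2)/(u - 4)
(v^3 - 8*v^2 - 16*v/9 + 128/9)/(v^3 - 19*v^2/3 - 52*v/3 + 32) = (v + 4/3)/(v + 3)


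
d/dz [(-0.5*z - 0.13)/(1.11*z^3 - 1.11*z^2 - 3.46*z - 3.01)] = (1.11*z^3 - 0.1221*z^2 - 0.2886*z + 1.0552)/(1.2321*z^6 - 2.4642*z^5 - 6.4491*z^4 + 0.999000000000001*z^3 + 18.6538*z^2 + 20.8292*z + 9.0601)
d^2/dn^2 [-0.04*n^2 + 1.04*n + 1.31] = -0.0800000000000000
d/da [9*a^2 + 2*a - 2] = 18*a + 2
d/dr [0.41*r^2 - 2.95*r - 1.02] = 0.82*r - 2.95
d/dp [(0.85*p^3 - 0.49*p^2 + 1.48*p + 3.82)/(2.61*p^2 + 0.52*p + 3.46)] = (2.2185*p^4 + 0.884*p^3 + 4.7054*p^2 - 23.3312*p + 3.1344)/(6.8121*p^4 + 2.7144*p^3 + 18.3316*p^2 + 3.5984*p + 11.9716)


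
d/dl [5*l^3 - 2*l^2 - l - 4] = 15*l^2 - 4*l - 1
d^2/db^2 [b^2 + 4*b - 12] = 2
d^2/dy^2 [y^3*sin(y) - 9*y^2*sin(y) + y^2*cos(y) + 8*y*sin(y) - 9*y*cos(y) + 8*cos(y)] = -y^3*sin(y) + 9*y^2*sin(y) + 5*y^2*cos(y) - 6*y*sin(y) - 27*y*cos(y) + 10*cos(y)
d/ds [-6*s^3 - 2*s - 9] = -18*s^2 - 2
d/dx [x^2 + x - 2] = 2*x + 1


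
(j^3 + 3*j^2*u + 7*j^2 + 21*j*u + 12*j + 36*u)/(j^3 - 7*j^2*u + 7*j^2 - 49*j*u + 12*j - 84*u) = (-j - 3*u)/(-j + 7*u)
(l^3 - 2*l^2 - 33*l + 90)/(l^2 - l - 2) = (-l^3 + 2*l^2 + 33*l - 90)/(-l^2 + l + 2)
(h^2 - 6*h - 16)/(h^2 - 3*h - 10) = (h - 8)/(h - 5)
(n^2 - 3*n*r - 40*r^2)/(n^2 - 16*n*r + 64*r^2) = (-n - 5*r)/(-n + 8*r)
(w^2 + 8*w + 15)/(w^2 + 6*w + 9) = (w + 5)/(w + 3)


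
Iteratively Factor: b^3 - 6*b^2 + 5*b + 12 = (b + 1)*(b^2 - 7*b + 12) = (b - 4)*(b + 1)*(b - 3)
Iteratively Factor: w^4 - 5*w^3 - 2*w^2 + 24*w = (w)*(w^3 - 5*w^2 - 2*w + 24) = w*(w - 3)*(w^2 - 2*w - 8) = w*(w - 4)*(w - 3)*(w + 2)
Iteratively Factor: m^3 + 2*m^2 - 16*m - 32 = (m - 4)*(m^2 + 6*m + 8) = (m - 4)*(m + 2)*(m + 4)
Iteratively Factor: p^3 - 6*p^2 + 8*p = (p)*(p^2 - 6*p + 8) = p*(p - 4)*(p - 2)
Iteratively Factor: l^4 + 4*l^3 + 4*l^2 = (l + 2)*(l^3 + 2*l^2) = l*(l + 2)*(l^2 + 2*l) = l^2*(l + 2)*(l + 2)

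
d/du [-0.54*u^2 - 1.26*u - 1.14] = -1.08*u - 1.26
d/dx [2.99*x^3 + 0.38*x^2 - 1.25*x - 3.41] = 8.97*x^2 + 0.76*x - 1.25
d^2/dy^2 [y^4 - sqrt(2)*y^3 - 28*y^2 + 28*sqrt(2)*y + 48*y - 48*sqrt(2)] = 12*y^2 - 6*sqrt(2)*y - 56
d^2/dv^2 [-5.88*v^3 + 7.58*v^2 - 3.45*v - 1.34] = 15.16 - 35.28*v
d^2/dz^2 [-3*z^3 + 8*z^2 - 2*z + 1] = 16 - 18*z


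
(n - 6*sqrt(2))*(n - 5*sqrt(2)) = n^2 - 11*sqrt(2)*n + 60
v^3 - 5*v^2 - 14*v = v*(v - 7)*(v + 2)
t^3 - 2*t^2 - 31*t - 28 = (t - 7)*(t + 1)*(t + 4)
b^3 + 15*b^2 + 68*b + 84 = (b + 2)*(b + 6)*(b + 7)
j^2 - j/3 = j*(j - 1/3)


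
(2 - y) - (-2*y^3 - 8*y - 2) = 2*y^3 + 7*y + 4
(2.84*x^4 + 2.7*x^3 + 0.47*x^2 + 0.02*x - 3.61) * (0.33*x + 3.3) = 0.9372*x^5 + 10.263*x^4 + 9.0651*x^3 + 1.5576*x^2 - 1.1253*x - 11.913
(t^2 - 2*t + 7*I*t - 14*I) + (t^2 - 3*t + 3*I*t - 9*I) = 2*t^2 - 5*t + 10*I*t - 23*I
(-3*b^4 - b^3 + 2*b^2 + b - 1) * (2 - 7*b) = 21*b^5 + b^4 - 16*b^3 - 3*b^2 + 9*b - 2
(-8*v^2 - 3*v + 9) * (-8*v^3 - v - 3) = 64*v^5 + 24*v^4 - 64*v^3 + 27*v^2 - 27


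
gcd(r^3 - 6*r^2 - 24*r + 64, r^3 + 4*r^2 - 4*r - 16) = r^2 + 2*r - 8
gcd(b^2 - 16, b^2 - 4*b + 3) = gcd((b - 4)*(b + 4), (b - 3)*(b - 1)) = 1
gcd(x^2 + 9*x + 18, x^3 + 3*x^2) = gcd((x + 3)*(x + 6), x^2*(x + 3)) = x + 3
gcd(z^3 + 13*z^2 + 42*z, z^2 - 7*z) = z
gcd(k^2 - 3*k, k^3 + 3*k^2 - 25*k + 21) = k - 3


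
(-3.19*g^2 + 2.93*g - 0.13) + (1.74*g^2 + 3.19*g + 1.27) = -1.45*g^2 + 6.12*g + 1.14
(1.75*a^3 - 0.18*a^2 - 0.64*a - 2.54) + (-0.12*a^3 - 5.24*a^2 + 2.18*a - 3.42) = 1.63*a^3 - 5.42*a^2 + 1.54*a - 5.96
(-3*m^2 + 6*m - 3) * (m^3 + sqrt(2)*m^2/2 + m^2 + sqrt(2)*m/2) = -3*m^5 - 3*sqrt(2)*m^4/2 + 3*m^4 + 3*sqrt(2)*m^3/2 + 3*m^3 - 3*m^2 + 3*sqrt(2)*m^2/2 - 3*sqrt(2)*m/2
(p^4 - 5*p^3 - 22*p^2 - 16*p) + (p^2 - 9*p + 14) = p^4 - 5*p^3 - 21*p^2 - 25*p + 14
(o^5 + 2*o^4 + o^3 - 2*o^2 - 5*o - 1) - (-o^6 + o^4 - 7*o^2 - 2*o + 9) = o^6 + o^5 + o^4 + o^3 + 5*o^2 - 3*o - 10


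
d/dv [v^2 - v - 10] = 2*v - 1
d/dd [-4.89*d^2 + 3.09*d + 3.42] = 3.09 - 9.78*d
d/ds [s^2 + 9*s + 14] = 2*s + 9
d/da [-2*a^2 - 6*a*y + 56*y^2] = -4*a - 6*y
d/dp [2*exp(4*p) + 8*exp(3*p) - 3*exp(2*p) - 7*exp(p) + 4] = (8*exp(3*p) + 24*exp(2*p) - 6*exp(p) - 7)*exp(p)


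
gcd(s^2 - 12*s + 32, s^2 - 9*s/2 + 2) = s - 4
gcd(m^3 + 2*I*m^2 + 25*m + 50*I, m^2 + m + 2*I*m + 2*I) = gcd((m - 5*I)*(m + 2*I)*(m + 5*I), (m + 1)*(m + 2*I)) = m + 2*I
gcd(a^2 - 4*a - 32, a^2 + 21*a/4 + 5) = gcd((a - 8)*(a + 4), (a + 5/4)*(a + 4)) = a + 4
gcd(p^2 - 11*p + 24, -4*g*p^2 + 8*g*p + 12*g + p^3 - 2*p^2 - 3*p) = p - 3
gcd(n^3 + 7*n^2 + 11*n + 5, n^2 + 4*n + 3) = n + 1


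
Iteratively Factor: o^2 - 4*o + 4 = (o - 2)*(o - 2)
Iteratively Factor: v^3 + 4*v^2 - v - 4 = (v - 1)*(v^2 + 5*v + 4) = (v - 1)*(v + 4)*(v + 1)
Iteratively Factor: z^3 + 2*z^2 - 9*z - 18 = (z + 3)*(z^2 - z - 6) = (z - 3)*(z + 3)*(z + 2)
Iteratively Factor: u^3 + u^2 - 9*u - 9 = (u + 1)*(u^2 - 9) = (u - 3)*(u + 1)*(u + 3)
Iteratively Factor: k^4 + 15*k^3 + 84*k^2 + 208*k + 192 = (k + 4)*(k^3 + 11*k^2 + 40*k + 48) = (k + 4)^2*(k^2 + 7*k + 12) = (k + 4)^3*(k + 3)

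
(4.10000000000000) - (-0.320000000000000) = 4.42000000000000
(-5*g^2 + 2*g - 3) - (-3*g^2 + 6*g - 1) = -2*g^2 - 4*g - 2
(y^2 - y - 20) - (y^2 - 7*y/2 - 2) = 5*y/2 - 18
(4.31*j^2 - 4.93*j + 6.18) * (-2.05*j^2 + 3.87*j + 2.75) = -8.8355*j^4 + 26.7862*j^3 - 19.8956*j^2 + 10.3591*j + 16.995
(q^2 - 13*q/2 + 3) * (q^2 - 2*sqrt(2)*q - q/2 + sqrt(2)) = q^4 - 7*q^3 - 2*sqrt(2)*q^3 + 25*q^2/4 + 14*sqrt(2)*q^2 - 25*sqrt(2)*q/2 - 3*q/2 + 3*sqrt(2)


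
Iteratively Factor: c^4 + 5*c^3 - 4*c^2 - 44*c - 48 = (c + 4)*(c^3 + c^2 - 8*c - 12) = (c + 2)*(c + 4)*(c^2 - c - 6) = (c + 2)^2*(c + 4)*(c - 3)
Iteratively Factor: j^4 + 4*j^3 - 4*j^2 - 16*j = (j + 4)*(j^3 - 4*j) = (j - 2)*(j + 4)*(j^2 + 2*j) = (j - 2)*(j + 2)*(j + 4)*(j)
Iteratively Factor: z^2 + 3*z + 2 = (z + 2)*(z + 1)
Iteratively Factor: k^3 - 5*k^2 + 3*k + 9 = (k - 3)*(k^2 - 2*k - 3) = (k - 3)*(k + 1)*(k - 3)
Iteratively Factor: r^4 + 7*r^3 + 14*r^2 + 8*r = (r)*(r^3 + 7*r^2 + 14*r + 8) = r*(r + 1)*(r^2 + 6*r + 8) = r*(r + 1)*(r + 4)*(r + 2)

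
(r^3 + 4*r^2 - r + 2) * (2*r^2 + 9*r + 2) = 2*r^5 + 17*r^4 + 36*r^3 + 3*r^2 + 16*r + 4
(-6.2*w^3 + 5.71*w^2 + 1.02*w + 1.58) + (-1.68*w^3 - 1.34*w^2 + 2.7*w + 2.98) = -7.88*w^3 + 4.37*w^2 + 3.72*w + 4.56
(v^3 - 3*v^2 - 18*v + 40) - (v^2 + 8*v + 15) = v^3 - 4*v^2 - 26*v + 25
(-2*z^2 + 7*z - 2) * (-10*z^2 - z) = 20*z^4 - 68*z^3 + 13*z^2 + 2*z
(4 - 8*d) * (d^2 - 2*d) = -8*d^3 + 20*d^2 - 8*d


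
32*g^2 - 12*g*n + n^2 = (-8*g + n)*(-4*g + n)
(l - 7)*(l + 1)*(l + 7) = l^3 + l^2 - 49*l - 49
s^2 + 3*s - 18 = (s - 3)*(s + 6)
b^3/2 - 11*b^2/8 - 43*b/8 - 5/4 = (b/2 + 1)*(b - 5)*(b + 1/4)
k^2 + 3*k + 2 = (k + 1)*(k + 2)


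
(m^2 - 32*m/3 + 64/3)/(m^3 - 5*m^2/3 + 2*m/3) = (3*m^2 - 32*m + 64)/(m*(3*m^2 - 5*m + 2))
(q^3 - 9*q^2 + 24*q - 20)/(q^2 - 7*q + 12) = (q^3 - 9*q^2 + 24*q - 20)/(q^2 - 7*q + 12)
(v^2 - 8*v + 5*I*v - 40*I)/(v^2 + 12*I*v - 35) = (v - 8)/(v + 7*I)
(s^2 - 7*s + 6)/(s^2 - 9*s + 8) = (s - 6)/(s - 8)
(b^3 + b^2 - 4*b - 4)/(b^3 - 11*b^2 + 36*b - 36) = (b^2 + 3*b + 2)/(b^2 - 9*b + 18)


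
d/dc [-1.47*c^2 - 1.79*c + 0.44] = -2.94*c - 1.79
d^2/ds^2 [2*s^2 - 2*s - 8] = 4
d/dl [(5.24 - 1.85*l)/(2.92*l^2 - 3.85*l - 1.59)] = (5.402*l^2 - 30.6016*l + 23.1155)/(8.5264*l^4 - 22.484*l^3 + 5.5369*l^2 + 12.243*l + 2.5281)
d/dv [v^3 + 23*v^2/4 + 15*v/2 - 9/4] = 3*v^2 + 23*v/2 + 15/2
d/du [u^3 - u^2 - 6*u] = 3*u^2 - 2*u - 6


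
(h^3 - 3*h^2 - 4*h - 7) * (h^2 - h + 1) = h^5 - 4*h^4 - 6*h^2 + 3*h - 7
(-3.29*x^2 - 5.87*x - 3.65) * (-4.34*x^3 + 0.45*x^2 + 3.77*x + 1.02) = 14.2786*x^5 + 23.9953*x^4 + 0.796199999999999*x^3 - 27.1282*x^2 - 19.7479*x - 3.723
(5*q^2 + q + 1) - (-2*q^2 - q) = 7*q^2 + 2*q + 1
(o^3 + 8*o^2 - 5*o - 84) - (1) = o^3 + 8*o^2 - 5*o - 85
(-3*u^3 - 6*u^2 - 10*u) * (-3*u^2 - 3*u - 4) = 9*u^5 + 27*u^4 + 60*u^3 + 54*u^2 + 40*u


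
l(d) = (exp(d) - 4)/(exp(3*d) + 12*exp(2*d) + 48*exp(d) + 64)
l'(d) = (exp(d) - 4)*(-3*exp(3*d) - 24*exp(2*d) - 48*exp(d))/(exp(3*d) + 12*exp(2*d) + 48*exp(d) + 64)^2 + exp(d)/(exp(3*d) + 12*exp(2*d) + 48*exp(d) + 64) = 2*(8 - exp(d))*exp(d)/(exp(4*d) + 16*exp(3*d) + 96*exp(2*d) + 256*exp(d) + 256)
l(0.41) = -0.01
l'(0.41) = 0.02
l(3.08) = 0.00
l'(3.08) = -0.00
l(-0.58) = -0.04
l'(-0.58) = 0.02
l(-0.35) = -0.03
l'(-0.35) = 0.02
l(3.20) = 0.00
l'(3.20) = -0.00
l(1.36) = -0.00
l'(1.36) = 0.01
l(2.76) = 0.00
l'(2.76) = -0.00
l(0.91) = -0.01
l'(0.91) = 0.02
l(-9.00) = -0.06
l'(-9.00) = 0.00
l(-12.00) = -0.06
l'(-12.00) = 0.00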